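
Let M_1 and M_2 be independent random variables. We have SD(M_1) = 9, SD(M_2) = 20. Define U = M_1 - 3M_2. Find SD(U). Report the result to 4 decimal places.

var(M_1) = 81, var(M_2) = 400
By independence, var(U) = (1)²var(M_1) + (-3)²var(M_2)
= (1)²·81 + (-3)²·400 = 3681
SD(U) = √3681 ≈ 60.6712

60.6712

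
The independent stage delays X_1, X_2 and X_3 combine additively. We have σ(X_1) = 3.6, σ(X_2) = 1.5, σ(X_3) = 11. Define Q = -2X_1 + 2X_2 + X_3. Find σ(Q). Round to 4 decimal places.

var(X_1) = 12.96, var(X_2) = 2.25, var(X_3) = 121
By independence, var(Q) = (-2)²var(X_1) + (2)²var(X_2) + (1)²var(X_3)
= (-2)²·12.96 + (2)²·2.25 + (1)²·121 = 181.84
σ(Q) = √181.84 ≈ 13.4848

13.4848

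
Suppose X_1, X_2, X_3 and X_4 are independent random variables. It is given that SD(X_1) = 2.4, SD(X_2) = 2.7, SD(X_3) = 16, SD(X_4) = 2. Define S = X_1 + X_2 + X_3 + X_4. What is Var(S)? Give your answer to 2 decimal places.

Var(X_1) = 5.76, Var(X_2) = 7.29, Var(X_3) = 256, Var(X_4) = 4
By independence, Var(S) = (1)²Var(X_1) + (1)²Var(X_2) + (1)²Var(X_3) + (1)²Var(X_4)
= (1)²·5.76 + (1)²·7.29 + (1)²·256 + (1)²·4 = 273.05

273.05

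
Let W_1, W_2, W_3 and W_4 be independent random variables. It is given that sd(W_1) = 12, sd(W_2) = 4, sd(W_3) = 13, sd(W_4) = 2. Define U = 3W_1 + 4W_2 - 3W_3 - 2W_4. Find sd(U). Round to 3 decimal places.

55.579

Var(W_1) = 144, Var(W_2) = 16, Var(W_3) = 169, Var(W_4) = 4
By independence, Var(U) = (3)²Var(W_1) + (4)²Var(W_2) + (-3)²Var(W_3) + (-2)²Var(W_4)
= (3)²·144 + (4)²·16 + (-3)²·169 + (-2)²·4 = 3089
sd(U) = √3089 ≈ 55.579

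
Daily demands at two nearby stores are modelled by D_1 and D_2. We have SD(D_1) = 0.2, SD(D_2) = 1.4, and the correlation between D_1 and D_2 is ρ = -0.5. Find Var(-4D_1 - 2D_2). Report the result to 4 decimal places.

Var(D_1) = (0.2)² = 0.04;  Var(D_2) = (1.4)² = 1.96
cov(D_1,D_2) = ρ·SD(D_1)·SD(D_2) = -0.5·0.2·1.4 = -0.14
Var(-4D_1 - 2D_2) = (-4)²·Var(D_1) + (-2)²·Var(D_2) + 2·(-4)·(-2)·cov(D_1,D_2)
= 16·0.04 + 4·1.96 + 16·-0.14 = 6.24

6.2400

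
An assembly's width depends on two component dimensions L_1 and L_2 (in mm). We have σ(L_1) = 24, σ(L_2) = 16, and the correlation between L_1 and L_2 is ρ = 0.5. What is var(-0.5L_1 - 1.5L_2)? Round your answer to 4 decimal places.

1008.0000

var(L_1) = (24)² = 576;  var(L_2) = (16)² = 256
Cov(L_1,L_2) = ρ·σ(L_1)·σ(L_2) = 0.5·24·16 = 192
var(-0.5L_1 - 1.5L_2) = (-0.5)²·var(L_1) + (-1.5)²·var(L_2) + 2·(-0.5)·(-1.5)·Cov(L_1,L_2)
= 0.25·576 + 2.25·256 + 1.5·192 = 1008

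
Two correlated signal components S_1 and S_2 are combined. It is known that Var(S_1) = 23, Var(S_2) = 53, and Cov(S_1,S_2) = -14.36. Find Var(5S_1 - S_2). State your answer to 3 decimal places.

771.600

Var(5S_1 - S_2) = (5)²·Var(S_1) + (-1)²·Var(S_2) + 2·(5)·(-1)·Cov(S_1,S_2)
= 25·23 + 1·53 + -10·-14.36 = 771.6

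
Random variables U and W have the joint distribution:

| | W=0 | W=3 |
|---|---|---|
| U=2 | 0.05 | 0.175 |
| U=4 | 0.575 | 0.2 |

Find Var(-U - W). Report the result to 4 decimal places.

1.7194

E[U] = 3.55,  E[W] = 1.125,  E[UW] = 3.45
Var(U) = 13.3 − (3.55)² = 0.6975;  Var(W) = 3.375 − (1.125)² = 2.109375
cov(U,W) = 3.45 − (3.55)(1.125) = -0.54375
Var(-U - W) = (-1)²·0.6975 + (-1)²·2.109375 + 2·(-1)·(-1)·-0.54375 = 1.719375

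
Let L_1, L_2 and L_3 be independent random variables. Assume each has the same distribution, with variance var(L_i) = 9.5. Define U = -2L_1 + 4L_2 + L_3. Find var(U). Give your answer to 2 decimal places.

199.50

By independence, var(U) = (-2)²var(L_1) + (4)²var(L_2) + (1)²var(L_3)
= (-2)²·9.5 + (4)²·9.5 + (1)²·9.5 = 199.5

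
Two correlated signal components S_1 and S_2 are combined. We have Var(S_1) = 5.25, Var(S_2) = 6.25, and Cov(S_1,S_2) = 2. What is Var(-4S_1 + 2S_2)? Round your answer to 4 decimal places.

Var(-4S_1 + 2S_2) = (-4)²·Var(S_1) + (2)²·Var(S_2) + 2·(-4)·(2)·Cov(S_1,S_2)
= 16·5.25 + 4·6.25 + -16·2 = 77

77.0000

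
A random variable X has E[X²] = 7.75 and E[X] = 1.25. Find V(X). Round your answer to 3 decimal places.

6.188

V(X) = 7.75 − (1.25)² = 6.1875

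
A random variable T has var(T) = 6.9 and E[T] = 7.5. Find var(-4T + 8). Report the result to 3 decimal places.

var(-4T + 8) = (-4)²·var(T) = 16·6.9 = 110.4

110.400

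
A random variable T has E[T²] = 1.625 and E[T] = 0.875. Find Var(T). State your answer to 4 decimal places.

0.8594

Var(T) = 1.625 − (0.875)² = 0.859375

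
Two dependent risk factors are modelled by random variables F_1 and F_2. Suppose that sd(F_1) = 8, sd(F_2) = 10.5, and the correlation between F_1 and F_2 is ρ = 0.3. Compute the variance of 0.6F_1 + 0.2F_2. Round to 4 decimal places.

33.4980

V(F_1) = (8)² = 64;  V(F_2) = (10.5)² = 110.25
cov(F_1,F_2) = ρ·sd(F_1)·sd(F_2) = 0.3·8·10.5 = 25.2
V(0.6F_1 + 0.2F_2) = (0.6)²·V(F_1) + (0.2)²·V(F_2) + 2·(0.6)·(0.2)·cov(F_1,F_2)
= 0.36·64 + 0.04·110.25 + 0.24·25.2 = 33.498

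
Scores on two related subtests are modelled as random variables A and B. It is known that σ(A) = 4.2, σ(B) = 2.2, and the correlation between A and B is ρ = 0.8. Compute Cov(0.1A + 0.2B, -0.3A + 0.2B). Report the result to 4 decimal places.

-0.6313

Var(A) = (4.2)² = 17.64;  Var(B) = (2.2)² = 4.84
Cov(A,B) = ρ·σ(A)·σ(B) = 0.8·4.2·2.2 = 7.392
Cov(0.1A + 0.2B, -0.3A + 0.2B) = (0.1)(-0.3)Var(A) + (0.2)(0.2)Var(B) + [(0.1)(0.2) + (0.2)(-0.3)]Cov(A,B)
= -0.03·17.64 + 0.04·4.84 + -0.04·7.392 = -0.63128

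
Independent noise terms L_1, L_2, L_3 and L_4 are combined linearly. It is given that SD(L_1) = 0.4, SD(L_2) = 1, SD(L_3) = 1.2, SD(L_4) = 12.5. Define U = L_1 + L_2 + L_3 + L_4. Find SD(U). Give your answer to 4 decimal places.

12.6036

Var(L_1) = 0.16, Var(L_2) = 1, Var(L_3) = 1.44, Var(L_4) = 156.25
By independence, Var(U) = (1)²Var(L_1) + (1)²Var(L_2) + (1)²Var(L_3) + (1)²Var(L_4)
= (1)²·0.16 + (1)²·1 + (1)²·1.44 + (1)²·156.25 = 158.85
SD(U) = √158.85 ≈ 12.6036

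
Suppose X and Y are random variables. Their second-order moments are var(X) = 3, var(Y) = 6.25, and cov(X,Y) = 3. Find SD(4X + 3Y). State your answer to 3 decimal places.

13.276

var(4X + 3Y) = (4)²·var(X) + (3)²·var(Y) + 2·(4)·(3)·cov(X,Y)
= 16·3 + 9·6.25 + 24·3 = 176.25
SD(4X + 3Y) = √176.25 ≈ 13.276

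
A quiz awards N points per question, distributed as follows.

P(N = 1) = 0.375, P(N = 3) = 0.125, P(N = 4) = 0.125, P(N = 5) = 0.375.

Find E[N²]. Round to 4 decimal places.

E[N²] = (1)²(0.375) + (3)²(0.125) + (4)²(0.125) + (5)²(0.375) = 12.875

12.8750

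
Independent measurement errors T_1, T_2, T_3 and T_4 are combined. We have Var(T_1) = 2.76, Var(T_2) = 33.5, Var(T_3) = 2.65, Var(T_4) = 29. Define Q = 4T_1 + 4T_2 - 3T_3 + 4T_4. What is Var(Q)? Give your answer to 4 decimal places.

By independence, Var(Q) = (4)²Var(T_1) + (4)²Var(T_2) + (-3)²Var(T_3) + (4)²Var(T_4)
= (4)²·2.76 + (4)²·33.5 + (-3)²·2.65 + (4)²·29 = 1068.01

1068.0100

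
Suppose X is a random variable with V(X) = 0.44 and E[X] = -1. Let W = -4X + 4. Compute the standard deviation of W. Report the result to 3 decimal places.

V(-4X + 4) = (-4)²·0.44 = 7.04
σ(W) = √7.04 ≈ 2.653

2.653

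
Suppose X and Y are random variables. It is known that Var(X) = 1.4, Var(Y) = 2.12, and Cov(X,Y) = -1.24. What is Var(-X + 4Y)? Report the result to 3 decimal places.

Var(-X + 4Y) = (-1)²·Var(X) + (4)²·Var(Y) + 2·(-1)·(4)·Cov(X,Y)
= 1·1.4 + 16·2.12 + -8·-1.24 = 45.24

45.240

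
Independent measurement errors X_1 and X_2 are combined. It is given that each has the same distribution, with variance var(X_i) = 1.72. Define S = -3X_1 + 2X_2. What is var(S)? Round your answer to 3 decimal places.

By independence, var(S) = (-3)²var(X_1) + (2)²var(X_2)
= (-3)²·1.72 + (2)²·1.72 = 22.36

22.360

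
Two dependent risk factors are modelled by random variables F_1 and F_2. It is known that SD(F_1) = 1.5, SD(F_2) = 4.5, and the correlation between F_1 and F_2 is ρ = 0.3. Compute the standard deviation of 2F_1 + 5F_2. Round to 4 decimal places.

23.5744

Var(F_1) = (1.5)² = 2.25;  Var(F_2) = (4.5)² = 20.25
Cov(F_1,F_2) = ρ·SD(F_1)·SD(F_2) = 0.3·1.5·4.5 = 2.025
Var(2F_1 + 5F_2) = (2)²·Var(F_1) + (5)²·Var(F_2) + 2·(2)·(5)·Cov(F_1,F_2)
= 4·2.25 + 25·20.25 + 20·2.025 = 555.75
SD(2F_1 + 5F_2) = √555.75 ≈ 23.5744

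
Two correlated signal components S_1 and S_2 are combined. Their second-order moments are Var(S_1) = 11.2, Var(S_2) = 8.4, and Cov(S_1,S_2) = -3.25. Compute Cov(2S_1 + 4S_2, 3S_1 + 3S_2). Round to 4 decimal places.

109.5000

Cov(2S_1 + 4S_2, 3S_1 + 3S_2) = (2)(3)Var(S_1) + (4)(3)Var(S_2) + [(2)(3) + (4)(3)]Cov(S_1,S_2)
= 6·11.2 + 12·8.4 + 18·-3.25 = 109.5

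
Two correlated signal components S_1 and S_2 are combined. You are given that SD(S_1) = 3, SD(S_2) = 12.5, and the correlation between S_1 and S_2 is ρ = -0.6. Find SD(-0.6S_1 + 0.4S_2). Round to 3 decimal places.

6.248

Var(S_1) = (3)² = 9;  Var(S_2) = (12.5)² = 156.25
Cov(S_1,S_2) = ρ·SD(S_1)·SD(S_2) = -0.6·3·12.5 = -22.5
Var(-0.6S_1 + 0.4S_2) = (-0.6)²·Var(S_1) + (0.4)²·Var(S_2) + 2·(-0.6)·(0.4)·Cov(S_1,S_2)
= 0.36·9 + 0.16·156.25 + -0.48·-22.5 = 39.04
SD(-0.6S_1 + 0.4S_2) = √39.04 ≈ 6.248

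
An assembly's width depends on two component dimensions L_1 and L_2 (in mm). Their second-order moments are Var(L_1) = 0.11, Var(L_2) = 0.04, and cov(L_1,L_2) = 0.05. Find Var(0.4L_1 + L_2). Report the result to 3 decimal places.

Var(0.4L_1 + L_2) = (0.4)²·Var(L_1) + (1)²·Var(L_2) + 2·(0.4)·(1)·cov(L_1,L_2)
= 0.16·0.11 + 1·0.04 + 0.8·0.05 = 0.0976

0.098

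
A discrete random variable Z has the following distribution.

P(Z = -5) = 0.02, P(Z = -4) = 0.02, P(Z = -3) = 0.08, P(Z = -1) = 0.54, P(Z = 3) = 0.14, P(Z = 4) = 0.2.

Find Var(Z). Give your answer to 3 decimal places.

6.472

E[Z] = (-5)(0.02) + (-4)(0.02) + (-3)(0.08) + (-1)(0.54) + (3)(0.14) + (4)(0.2) = 0.26
E[Z²] = (-5)²(0.02) + (-4)²(0.02) + (-3)²(0.08) + (-1)²(0.54) + (3)²(0.14) + (4)²(0.2) = 6.54
Var(Z) = E[Z²] − (E[Z])² = 6.54 − (0.26)² = 6.4724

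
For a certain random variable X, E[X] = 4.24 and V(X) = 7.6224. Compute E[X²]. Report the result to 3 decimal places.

E[X²] = V(X) + (E[X])² = 7.6224 + (4.24)² = 25.6

25.600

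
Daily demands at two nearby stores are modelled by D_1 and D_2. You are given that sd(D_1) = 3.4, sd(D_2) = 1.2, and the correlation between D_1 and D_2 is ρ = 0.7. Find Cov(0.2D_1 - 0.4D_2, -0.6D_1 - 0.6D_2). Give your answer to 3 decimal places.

-0.699

V(D_1) = (3.4)² = 11.56;  V(D_2) = (1.2)² = 1.44
Cov(D_1,D_2) = ρ·sd(D_1)·sd(D_2) = 0.7·3.4·1.2 = 2.856
Cov(0.2D_1 - 0.4D_2, -0.6D_1 - 0.6D_2) = (0.2)(-0.6)V(D_1) + (-0.4)(-0.6)V(D_2) + [(0.2)(-0.6) + (-0.4)(-0.6)]Cov(D_1,D_2)
= -0.12·11.56 + 0.24·1.44 + 0.12·2.856 = -0.69888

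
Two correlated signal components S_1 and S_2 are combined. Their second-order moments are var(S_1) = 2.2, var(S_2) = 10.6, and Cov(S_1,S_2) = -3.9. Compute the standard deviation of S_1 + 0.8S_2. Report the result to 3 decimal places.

var(S_1 + 0.8S_2) = (1)²·var(S_1) + (0.8)²·var(S_2) + 2·(1)·(0.8)·Cov(S_1,S_2)
= 1·2.2 + 0.64·10.6 + 1.6·-3.9 = 2.744
SD(S_1 + 0.8S_2) = √2.744 ≈ 1.657

1.657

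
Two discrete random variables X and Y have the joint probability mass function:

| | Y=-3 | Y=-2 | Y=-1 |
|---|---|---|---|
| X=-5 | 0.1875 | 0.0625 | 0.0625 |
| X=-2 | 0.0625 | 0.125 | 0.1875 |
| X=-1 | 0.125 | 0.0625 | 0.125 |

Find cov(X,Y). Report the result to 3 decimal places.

E[X] = -2.625,  E[Y] = -2
E[XY] = 5.625
cov(X,Y) = E[XY] − E[X]E[Y] = 5.625 − (-2.625)(-2) = 0.375

0.375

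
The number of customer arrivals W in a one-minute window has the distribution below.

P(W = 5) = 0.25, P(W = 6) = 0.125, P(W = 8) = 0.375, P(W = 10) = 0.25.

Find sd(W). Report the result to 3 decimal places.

E[W] = (5)(0.25) + (6)(0.125) + (8)(0.375) + (10)(0.25) = 7.5
E[W²] = (5)²(0.25) + (6)²(0.125) + (8)²(0.375) + (10)²(0.25) = 59.75
var(W) = E[W²] − (E[W])² = 59.75 − (7.5)² = 3.5
sd(W) = √3.5 ≈ 1.871

1.871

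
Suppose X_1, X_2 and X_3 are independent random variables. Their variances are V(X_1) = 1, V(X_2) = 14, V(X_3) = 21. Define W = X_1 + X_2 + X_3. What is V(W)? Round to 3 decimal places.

By independence, V(W) = (1)²V(X_1) + (1)²V(X_2) + (1)²V(X_3)
= (1)²·1 + (1)²·14 + (1)²·21 = 36

36.000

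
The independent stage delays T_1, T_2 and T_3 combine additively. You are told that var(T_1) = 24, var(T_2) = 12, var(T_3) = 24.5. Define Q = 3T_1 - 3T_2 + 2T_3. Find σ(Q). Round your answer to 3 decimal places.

By independence, var(Q) = (3)²var(T_1) + (-3)²var(T_2) + (2)²var(T_3)
= (3)²·24 + (-3)²·12 + (2)²·24.5 = 422
σ(Q) = √422 ≈ 20.543

20.543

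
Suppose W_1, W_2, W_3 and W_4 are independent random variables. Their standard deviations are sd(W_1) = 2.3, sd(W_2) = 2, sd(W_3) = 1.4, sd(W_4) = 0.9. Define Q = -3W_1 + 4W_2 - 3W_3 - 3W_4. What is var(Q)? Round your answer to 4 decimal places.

var(W_1) = 5.29, var(W_2) = 4, var(W_3) = 1.96, var(W_4) = 0.81
By independence, var(Q) = (-3)²var(W_1) + (4)²var(W_2) + (-3)²var(W_3) + (-3)²var(W_4)
= (-3)²·5.29 + (4)²·4 + (-3)²·1.96 + (-3)²·0.81 = 136.54

136.5400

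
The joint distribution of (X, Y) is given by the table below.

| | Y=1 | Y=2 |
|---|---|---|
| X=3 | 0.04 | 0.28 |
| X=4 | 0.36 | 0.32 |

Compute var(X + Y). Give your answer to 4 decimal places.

0.2816

E[X] = 3.68,  E[Y] = 1.6,  E[XY] = 5.8
var(X) = 13.76 − (3.68)² = 0.2176;  var(Y) = 2.8 − (1.6)² = 0.24
Cov(X,Y) = 5.8 − (3.68)(1.6) = -0.088
var(X + Y) = (1)²·0.2176 + (1)²·0.24 + 2·(1)·(1)·-0.088 = 0.2816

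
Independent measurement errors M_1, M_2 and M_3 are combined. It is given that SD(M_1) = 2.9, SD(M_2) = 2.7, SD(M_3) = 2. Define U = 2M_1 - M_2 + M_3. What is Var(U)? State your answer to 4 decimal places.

44.9300

Var(M_1) = 8.41, Var(M_2) = 7.29, Var(M_3) = 4
By independence, Var(U) = (2)²Var(M_1) + (-1)²Var(M_2) + (1)²Var(M_3)
= (2)²·8.41 + (-1)²·7.29 + (1)²·4 = 44.93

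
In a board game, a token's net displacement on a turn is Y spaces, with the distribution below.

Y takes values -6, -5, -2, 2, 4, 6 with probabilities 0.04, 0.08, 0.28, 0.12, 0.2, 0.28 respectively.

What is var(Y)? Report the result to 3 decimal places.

16.010

E[Y] = (-6)(0.04) + (-5)(0.08) + (-2)(0.28) + (2)(0.12) + (4)(0.2) + (6)(0.28) = 1.52
E[Y²] = (-6)²(0.04) + (-5)²(0.08) + (-2)²(0.28) + (2)²(0.12) + (4)²(0.2) + (6)²(0.28) = 18.32
var(Y) = E[Y²] − (E[Y])² = 18.32 − (1.52)² = 16.0096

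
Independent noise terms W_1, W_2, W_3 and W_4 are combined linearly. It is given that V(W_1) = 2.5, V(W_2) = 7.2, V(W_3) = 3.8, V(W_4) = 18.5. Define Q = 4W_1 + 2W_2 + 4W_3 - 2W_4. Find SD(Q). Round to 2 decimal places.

By independence, V(Q) = (4)²V(W_1) + (2)²V(W_2) + (4)²V(W_3) + (-2)²V(W_4)
= (4)²·2.5 + (2)²·7.2 + (4)²·3.8 + (-2)²·18.5 = 203.6
SD(Q) = √203.6 ≈ 14.27

14.27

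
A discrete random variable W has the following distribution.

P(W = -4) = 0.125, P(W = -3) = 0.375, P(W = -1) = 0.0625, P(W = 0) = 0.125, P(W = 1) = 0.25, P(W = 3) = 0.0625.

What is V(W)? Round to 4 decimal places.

E[W] = (-4)(0.125) + (-3)(0.375) + (-1)(0.0625) + (0)(0.125) + (1)(0.25) + (3)(0.0625) = -1.25
E[W²] = (-4)²(0.125) + (-3)²(0.375) + (-1)²(0.0625) + (0)²(0.125) + (1)²(0.25) + (3)²(0.0625) = 6.25
V(W) = E[W²] − (E[W])² = 6.25 − (-1.25)² = 4.6875

4.6875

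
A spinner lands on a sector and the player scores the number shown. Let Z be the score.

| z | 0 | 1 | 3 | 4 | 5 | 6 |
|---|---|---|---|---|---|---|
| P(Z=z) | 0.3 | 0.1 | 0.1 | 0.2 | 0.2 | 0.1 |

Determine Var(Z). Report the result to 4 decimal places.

E[Z] = (0)(0.3) + (1)(0.1) + (3)(0.1) + (4)(0.2) + (5)(0.2) + (6)(0.1) = 2.8
E[Z²] = (0)²(0.3) + (1)²(0.1) + (3)²(0.1) + (4)²(0.2) + (5)²(0.2) + (6)²(0.1) = 12.8
Var(Z) = E[Z²] − (E[Z])² = 12.8 − (2.8)² = 4.96

4.9600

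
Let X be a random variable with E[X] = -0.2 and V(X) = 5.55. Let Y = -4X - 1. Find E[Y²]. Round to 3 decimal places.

E[-4X - 1] = -4·-0.2 − 1 = -0.2
V(-4X - 1) = (-4)²·5.55 = 88.8
E[Y²] = V(Y) + (E[Y])² = 88.8 + (-0.2)² = 88.84

88.840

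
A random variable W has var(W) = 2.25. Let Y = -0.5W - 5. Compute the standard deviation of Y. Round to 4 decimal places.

0.7500

var(-0.5W - 5) = (-0.5)²·2.25 = 0.5625
SD(Y) = √0.5625 ≈ 0.7500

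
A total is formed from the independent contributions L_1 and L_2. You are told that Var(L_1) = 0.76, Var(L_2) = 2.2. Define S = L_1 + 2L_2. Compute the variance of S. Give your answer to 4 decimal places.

9.5600

By independence, Var(S) = (1)²Var(L_1) + (2)²Var(L_2)
= (1)²·0.76 + (2)²·2.2 = 9.56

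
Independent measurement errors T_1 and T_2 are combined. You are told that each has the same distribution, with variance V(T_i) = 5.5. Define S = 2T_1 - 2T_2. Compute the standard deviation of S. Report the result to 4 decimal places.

6.6332

By independence, V(S) = (2)²V(T_1) + (-2)²V(T_2)
= (2)²·5.5 + (-2)²·5.5 = 44
sd(S) = √44 ≈ 6.6332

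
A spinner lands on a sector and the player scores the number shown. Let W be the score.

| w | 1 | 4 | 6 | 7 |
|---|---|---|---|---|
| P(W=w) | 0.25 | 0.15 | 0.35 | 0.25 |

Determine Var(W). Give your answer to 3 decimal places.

5.410

E[W] = (1)(0.25) + (4)(0.15) + (6)(0.35) + (7)(0.25) = 4.7
E[W²] = (1)²(0.25) + (4)²(0.15) + (6)²(0.35) + (7)²(0.25) = 27.5
Var(W) = E[W²] − (E[W])² = 27.5 − (4.7)² = 5.41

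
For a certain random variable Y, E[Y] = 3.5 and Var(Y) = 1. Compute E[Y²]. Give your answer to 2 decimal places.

E[Y²] = Var(Y) + (E[Y])² = 1 + (3.5)² = 13.25

13.25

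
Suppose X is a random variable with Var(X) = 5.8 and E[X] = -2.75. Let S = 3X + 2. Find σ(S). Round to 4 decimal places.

Var(3X + 2) = (3)²·5.8 = 52.2
σ(S) = √52.2 ≈ 7.2250

7.2250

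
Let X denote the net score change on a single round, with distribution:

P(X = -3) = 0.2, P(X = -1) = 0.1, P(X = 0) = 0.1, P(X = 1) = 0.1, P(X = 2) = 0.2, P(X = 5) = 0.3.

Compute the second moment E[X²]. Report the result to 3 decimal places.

10.300

E[X²] = (-3)²(0.2) + (-1)²(0.1) + (0)²(0.1) + (1)²(0.1) + (2)²(0.2) + (5)²(0.3) = 10.3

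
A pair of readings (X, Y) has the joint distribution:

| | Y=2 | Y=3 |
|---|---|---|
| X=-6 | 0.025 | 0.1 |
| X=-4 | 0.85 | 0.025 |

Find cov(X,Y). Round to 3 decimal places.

-0.169

E[X] = -4.25,  E[Y] = 2.125
E[XY] = -9.2
cov(X,Y) = E[XY] − E[X]E[Y] = -9.2 − (-4.25)(2.125) = -0.16875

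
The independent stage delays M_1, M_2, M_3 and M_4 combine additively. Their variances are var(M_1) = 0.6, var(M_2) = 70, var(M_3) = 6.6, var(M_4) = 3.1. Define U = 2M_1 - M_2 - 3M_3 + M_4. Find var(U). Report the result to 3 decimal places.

134.900

By independence, var(U) = (2)²var(M_1) + (-1)²var(M_2) + (-3)²var(M_3) + (1)²var(M_4)
= (2)²·0.6 + (-1)²·70 + (-3)²·6.6 + (1)²·3.1 = 134.9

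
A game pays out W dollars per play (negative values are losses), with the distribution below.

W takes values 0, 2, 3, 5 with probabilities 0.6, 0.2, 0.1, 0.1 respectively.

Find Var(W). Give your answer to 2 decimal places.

2.76

E[W] = (0)(0.6) + (2)(0.2) + (3)(0.1) + (5)(0.1) = 1.2
E[W²] = (0)²(0.6) + (2)²(0.2) + (3)²(0.1) + (5)²(0.1) = 4.2
Var(W) = E[W²] − (E[W])² = 4.2 − (1.2)² = 2.76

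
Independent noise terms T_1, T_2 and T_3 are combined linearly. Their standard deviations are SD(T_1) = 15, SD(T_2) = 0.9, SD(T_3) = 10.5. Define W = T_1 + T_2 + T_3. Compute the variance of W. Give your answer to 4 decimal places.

var(T_1) = 225, var(T_2) = 0.81, var(T_3) = 110.25
By independence, var(W) = (1)²var(T_1) + (1)²var(T_2) + (1)²var(T_3)
= (1)²·225 + (1)²·0.81 + (1)²·110.25 = 336.06

336.0600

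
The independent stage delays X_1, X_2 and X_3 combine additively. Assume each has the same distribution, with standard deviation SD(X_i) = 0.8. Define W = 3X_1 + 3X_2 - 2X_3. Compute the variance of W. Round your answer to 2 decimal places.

14.08

V(X_i) = (0.8)² = 0.64
By independence, V(W) = (3)²V(X_1) + (3)²V(X_2) + (-2)²V(X_3)
= (3)²·0.64 + (3)²·0.64 + (-2)²·0.64 = 14.08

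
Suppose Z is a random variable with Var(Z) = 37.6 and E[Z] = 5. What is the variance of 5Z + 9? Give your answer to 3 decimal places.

Var(5Z + 9) = (5)²·Var(Z) = 25·37.6 = 940

940.000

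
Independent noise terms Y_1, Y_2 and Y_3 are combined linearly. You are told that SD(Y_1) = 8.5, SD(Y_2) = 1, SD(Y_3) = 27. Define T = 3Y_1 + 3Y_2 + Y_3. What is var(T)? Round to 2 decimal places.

1388.25

var(Y_1) = 72.25, var(Y_2) = 1, var(Y_3) = 729
By independence, var(T) = (3)²var(Y_1) + (3)²var(Y_2) + (1)²var(Y_3)
= (3)²·72.25 + (3)²·1 + (1)²·729 = 1388.25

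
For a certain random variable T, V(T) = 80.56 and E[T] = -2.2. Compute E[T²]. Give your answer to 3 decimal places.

E[T²] = V(T) + (E[T])² = 80.56 + (-2.2)² = 85.4

85.400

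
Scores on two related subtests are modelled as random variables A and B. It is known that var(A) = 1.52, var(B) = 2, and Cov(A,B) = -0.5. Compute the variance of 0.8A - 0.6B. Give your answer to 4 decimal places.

var(0.8A - 0.6B) = (0.8)²·var(A) + (-0.6)²·var(B) + 2·(0.8)·(-0.6)·Cov(A,B)
= 0.64·1.52 + 0.36·2 + -0.96·-0.5 = 2.1728

2.1728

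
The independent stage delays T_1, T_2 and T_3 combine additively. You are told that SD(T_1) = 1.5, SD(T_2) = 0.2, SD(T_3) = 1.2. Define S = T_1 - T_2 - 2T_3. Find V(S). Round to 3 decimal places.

V(T_1) = 2.25, V(T_2) = 0.04, V(T_3) = 1.44
By independence, V(S) = (1)²V(T_1) + (-1)²V(T_2) + (-2)²V(T_3)
= (1)²·2.25 + (-1)²·0.04 + (-2)²·1.44 = 8.05

8.050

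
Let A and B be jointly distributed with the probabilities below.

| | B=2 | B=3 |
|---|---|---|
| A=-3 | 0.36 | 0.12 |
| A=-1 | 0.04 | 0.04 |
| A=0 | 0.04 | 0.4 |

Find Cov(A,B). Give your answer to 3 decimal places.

E[A] = -1.52,  E[B] = 2.56
E[AB] = -3.44
Cov(A,B) = E[AB] − E[A]E[B] = -3.44 − (-1.52)(2.56) = 0.4512

0.451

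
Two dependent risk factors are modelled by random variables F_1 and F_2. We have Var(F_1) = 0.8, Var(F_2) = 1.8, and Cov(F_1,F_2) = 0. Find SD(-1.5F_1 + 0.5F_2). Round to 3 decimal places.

1.500

Var(-1.5F_1 + 0.5F_2) = (-1.5)²·Var(F_1) + (0.5)²·Var(F_2) + 2·(-1.5)·(0.5)·Cov(F_1,F_2)
= 2.25·0.8 + 0.25·1.8 + -1.5·0 = 2.25
SD(-1.5F_1 + 0.5F_2) = √2.25 ≈ 1.500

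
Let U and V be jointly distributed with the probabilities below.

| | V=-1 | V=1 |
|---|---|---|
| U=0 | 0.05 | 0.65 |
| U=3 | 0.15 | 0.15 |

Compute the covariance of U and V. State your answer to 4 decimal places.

E[U] = 0.9,  E[V] = 0.6
E[UV] = 0
cov(U,V) = E[UV] − E[U]E[V] = 0 − (0.9)(0.6) = -0.54

-0.5400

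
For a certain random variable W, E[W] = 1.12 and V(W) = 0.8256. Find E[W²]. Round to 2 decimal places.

2.08

E[W²] = V(W) + (E[W])² = 0.8256 + (1.12)² = 2.08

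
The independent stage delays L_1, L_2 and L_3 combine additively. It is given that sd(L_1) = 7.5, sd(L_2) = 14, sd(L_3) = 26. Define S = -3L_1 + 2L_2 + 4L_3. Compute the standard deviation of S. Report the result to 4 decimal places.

Var(L_1) = 56.25, Var(L_2) = 196, Var(L_3) = 676
By independence, Var(S) = (-3)²Var(L_1) + (2)²Var(L_2) + (4)²Var(L_3)
= (-3)²·56.25 + (2)²·196 + (4)²·676 = 12106.25
sd(S) = √12106.25 ≈ 110.0284

110.0284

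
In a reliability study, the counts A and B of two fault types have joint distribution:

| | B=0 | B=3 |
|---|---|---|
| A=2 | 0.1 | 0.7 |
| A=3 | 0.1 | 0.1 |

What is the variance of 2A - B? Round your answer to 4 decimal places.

2.8000

E[A] = 2.2,  E[B] = 2.4,  E[AB] = 5.1
Var(A) = 5 − (2.2)² = 0.16;  Var(B) = 7.2 − (2.4)² = 1.44
Cov(A,B) = 5.1 − (2.2)(2.4) = -0.18
Var(2A - B) = (2)²·0.16 + (-1)²·1.44 + 2·(2)·(-1)·-0.18 = 2.8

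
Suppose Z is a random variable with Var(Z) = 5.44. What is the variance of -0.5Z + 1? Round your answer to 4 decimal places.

Var(-0.5Z + 1) = (-0.5)²·Var(Z) = 0.25·5.44 = 1.36

1.3600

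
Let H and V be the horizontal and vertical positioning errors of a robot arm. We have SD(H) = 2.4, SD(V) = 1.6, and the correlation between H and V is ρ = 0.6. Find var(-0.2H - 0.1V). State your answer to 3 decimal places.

0.348

var(H) = (2.4)² = 5.76;  var(V) = (1.6)² = 2.56
cov(H,V) = ρ·SD(H)·SD(V) = 0.6·2.4·1.6 = 2.304
var(-0.2H - 0.1V) = (-0.2)²·var(H) + (-0.1)²·var(V) + 2·(-0.2)·(-0.1)·cov(H,V)
= 0.04·5.76 + 0.01·2.56 + 0.04·2.304 = 0.34816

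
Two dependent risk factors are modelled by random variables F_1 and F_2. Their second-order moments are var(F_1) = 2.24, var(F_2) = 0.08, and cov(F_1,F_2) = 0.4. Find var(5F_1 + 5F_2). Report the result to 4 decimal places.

var(5F_1 + 5F_2) = (5)²·var(F_1) + (5)²·var(F_2) + 2·(5)·(5)·cov(F_1,F_2)
= 25·2.24 + 25·0.08 + 50·0.4 = 78

78.0000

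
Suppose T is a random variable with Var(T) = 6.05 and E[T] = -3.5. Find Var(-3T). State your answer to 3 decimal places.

Var(-3T) = (-3)²·Var(T) = 9·6.05 = 54.45

54.450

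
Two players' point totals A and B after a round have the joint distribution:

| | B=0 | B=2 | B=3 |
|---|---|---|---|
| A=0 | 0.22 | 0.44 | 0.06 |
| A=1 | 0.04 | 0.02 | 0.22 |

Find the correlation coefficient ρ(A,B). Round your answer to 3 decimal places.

0.411

E[A] = 0.28,  E[B] = 1.76
E[AB] = 0.7
Cov(A,B) = E[AB] − E[A]E[B] = 0.7 − (0.28)(1.76) = 0.2072
V(A) = 0.2016,  V(B) = 1.2624
ρ = 0.2072 / √(0.2016·1.2624) ≈ 0.411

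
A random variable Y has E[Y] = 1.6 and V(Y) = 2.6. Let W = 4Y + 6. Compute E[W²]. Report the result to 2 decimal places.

195.36

E[4Y + 6] = 4·1.6 + 6 = 12.4
V(4Y + 6) = (4)²·2.6 = 41.6
E[W²] = V(W) + (E[W])² = 41.6 + (12.4)² = 195.36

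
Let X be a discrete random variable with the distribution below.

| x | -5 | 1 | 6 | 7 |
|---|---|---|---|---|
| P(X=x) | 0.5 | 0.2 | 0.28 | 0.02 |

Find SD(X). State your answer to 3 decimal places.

E[X] = (-5)(0.5) + (1)(0.2) + (6)(0.28) + (7)(0.02) = -0.48
E[X²] = (-5)²(0.5) + (1)²(0.2) + (6)²(0.28) + (7)²(0.02) = 23.76
var(X) = E[X²] − (E[X])² = 23.76 − (-0.48)² = 23.5296
SD(X) = √23.5296 ≈ 4.851

4.851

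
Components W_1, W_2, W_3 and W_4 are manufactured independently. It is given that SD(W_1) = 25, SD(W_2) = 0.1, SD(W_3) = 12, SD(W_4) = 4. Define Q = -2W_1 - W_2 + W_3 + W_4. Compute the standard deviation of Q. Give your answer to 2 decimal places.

51.58

Var(W_1) = 625, Var(W_2) = 0.01, Var(W_3) = 144, Var(W_4) = 16
By independence, Var(Q) = (-2)²Var(W_1) + (-1)²Var(W_2) + (1)²Var(W_3) + (1)²Var(W_4)
= (-2)²·625 + (-1)²·0.01 + (1)²·144 + (1)²·16 = 2660.01
SD(Q) = √2660.01 ≈ 51.58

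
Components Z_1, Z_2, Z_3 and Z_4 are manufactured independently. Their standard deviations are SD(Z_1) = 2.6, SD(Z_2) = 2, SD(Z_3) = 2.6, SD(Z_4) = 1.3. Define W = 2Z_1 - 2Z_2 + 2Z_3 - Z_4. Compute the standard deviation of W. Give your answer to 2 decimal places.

var(Z_1) = 6.76, var(Z_2) = 4, var(Z_3) = 6.76, var(Z_4) = 1.69
By independence, var(W) = (2)²var(Z_1) + (-2)²var(Z_2) + (2)²var(Z_3) + (-1)²var(Z_4)
= (2)²·6.76 + (-2)²·4 + (2)²·6.76 + (-1)²·1.69 = 71.77
SD(W) = √71.77 ≈ 8.47

8.47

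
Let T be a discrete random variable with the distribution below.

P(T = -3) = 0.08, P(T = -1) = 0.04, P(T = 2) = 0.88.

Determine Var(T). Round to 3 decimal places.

E[T] = (-3)(0.08) + (-1)(0.04) + (2)(0.88) = 1.48
E[T²] = (-3)²(0.08) + (-1)²(0.04) + (2)²(0.88) = 4.28
Var(T) = E[T²] − (E[T])² = 4.28 − (1.48)² = 2.0896

2.090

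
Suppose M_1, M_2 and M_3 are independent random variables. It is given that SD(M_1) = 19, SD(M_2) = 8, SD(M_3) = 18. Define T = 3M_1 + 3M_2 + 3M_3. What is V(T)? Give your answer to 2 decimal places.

V(M_1) = 361, V(M_2) = 64, V(M_3) = 324
By independence, V(T) = (3)²V(M_1) + (3)²V(M_2) + (3)²V(M_3)
= (3)²·361 + (3)²·64 + (3)²·324 = 6741

6741.00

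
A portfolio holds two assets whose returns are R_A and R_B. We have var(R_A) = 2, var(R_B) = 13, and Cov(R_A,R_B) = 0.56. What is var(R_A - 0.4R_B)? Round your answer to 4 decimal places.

var(R_A - 0.4R_B) = (1)²·var(R_A) + (-0.4)²·var(R_B) + 2·(1)·(-0.4)·Cov(R_A,R_B)
= 1·2 + 0.16·13 + -0.8·0.56 = 3.632

3.6320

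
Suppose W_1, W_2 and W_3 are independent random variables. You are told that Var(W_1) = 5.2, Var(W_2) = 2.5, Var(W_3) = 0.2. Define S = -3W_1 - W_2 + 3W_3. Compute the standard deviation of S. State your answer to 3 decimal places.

By independence, Var(S) = (-3)²Var(W_1) + (-1)²Var(W_2) + (3)²Var(W_3)
= (-3)²·5.2 + (-1)²·2.5 + (3)²·0.2 = 51.1
SD(S) = √51.1 ≈ 7.148

7.148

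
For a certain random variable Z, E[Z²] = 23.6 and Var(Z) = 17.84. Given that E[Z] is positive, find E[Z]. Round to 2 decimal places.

2.40

(E[Z])² = E[Z²] − Var(Z) = 23.6 − 17.84 = 5.76
E[Z] = √5.76 = 2.4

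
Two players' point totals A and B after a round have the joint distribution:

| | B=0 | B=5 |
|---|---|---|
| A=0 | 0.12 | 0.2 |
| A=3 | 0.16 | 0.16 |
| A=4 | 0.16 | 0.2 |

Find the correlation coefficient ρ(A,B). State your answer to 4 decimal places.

E[A] = 2.4,  E[B] = 2.8
E[AB] = 6.4
cov(A,B) = E[AB] − E[A]E[B] = 6.4 − (2.4)(2.8) = -0.32
var(A) = 2.88,  var(B) = 6.16
ρ = -0.32 / √(2.88·6.16) ≈ -0.0760

-0.0760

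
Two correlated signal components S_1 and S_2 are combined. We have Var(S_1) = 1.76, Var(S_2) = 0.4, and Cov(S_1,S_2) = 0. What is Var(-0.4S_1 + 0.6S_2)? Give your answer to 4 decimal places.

0.4256

Var(-0.4S_1 + 0.6S_2) = (-0.4)²·Var(S_1) + (0.6)²·Var(S_2) + 2·(-0.4)·(0.6)·Cov(S_1,S_2)
= 0.16·1.76 + 0.36·0.4 + -0.48·0 = 0.4256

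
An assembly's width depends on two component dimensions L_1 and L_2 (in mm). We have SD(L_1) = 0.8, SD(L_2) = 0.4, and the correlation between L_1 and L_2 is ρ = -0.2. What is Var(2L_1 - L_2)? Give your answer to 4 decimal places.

Var(L_1) = (0.8)² = 0.64;  Var(L_2) = (0.4)² = 0.16
Cov(L_1,L_2) = ρ·SD(L_1)·SD(L_2) = -0.2·0.8·0.4 = -0.064
Var(2L_1 - L_2) = (2)²·Var(L_1) + (-1)²·Var(L_2) + 2·(2)·(-1)·Cov(L_1,L_2)
= 4·0.64 + 1·0.16 + -4·-0.064 = 2.976

2.9760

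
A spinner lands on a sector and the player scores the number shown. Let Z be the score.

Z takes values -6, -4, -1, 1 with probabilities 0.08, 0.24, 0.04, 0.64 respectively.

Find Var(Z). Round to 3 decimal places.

6.694

E[Z] = (-6)(0.08) + (-4)(0.24) + (-1)(0.04) + (1)(0.64) = -0.84
E[Z²] = (-6)²(0.08) + (-4)²(0.24) + (-1)²(0.04) + (1)²(0.64) = 7.4
Var(Z) = E[Z²] − (E[Z])² = 7.4 − (-0.84)² = 6.6944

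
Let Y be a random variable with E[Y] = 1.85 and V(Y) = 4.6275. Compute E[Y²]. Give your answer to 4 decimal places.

8.0500

E[Y²] = V(Y) + (E[Y])² = 4.6275 + (1.85)² = 8.05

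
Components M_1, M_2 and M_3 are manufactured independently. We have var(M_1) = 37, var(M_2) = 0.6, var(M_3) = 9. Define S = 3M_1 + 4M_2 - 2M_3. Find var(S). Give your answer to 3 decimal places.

By independence, var(S) = (3)²var(M_1) + (4)²var(M_2) + (-2)²var(M_3)
= (3)²·37 + (4)²·0.6 + (-2)²·9 = 378.6

378.600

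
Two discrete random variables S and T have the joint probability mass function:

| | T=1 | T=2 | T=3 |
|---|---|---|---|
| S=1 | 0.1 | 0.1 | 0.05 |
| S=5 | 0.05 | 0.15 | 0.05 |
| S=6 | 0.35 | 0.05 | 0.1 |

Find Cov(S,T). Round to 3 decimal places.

-0.200

E[S] = 4.5,  E[T] = 1.7
E[ST] = 7.45
Cov(S,T) = E[ST] − E[S]E[T] = 7.45 − (4.5)(1.7) = -0.2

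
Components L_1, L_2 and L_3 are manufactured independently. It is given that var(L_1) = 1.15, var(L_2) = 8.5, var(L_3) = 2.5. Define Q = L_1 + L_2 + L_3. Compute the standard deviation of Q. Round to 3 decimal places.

3.486

By independence, var(Q) = (1)²var(L_1) + (1)²var(L_2) + (1)²var(L_3)
= (1)²·1.15 + (1)²·8.5 + (1)²·2.5 = 12.15
σ(Q) = √12.15 ≈ 3.486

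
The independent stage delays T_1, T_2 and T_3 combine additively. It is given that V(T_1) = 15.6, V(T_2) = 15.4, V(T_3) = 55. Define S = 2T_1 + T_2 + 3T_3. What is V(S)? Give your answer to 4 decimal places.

By independence, V(S) = (2)²V(T_1) + (1)²V(T_2) + (3)²V(T_3)
= (2)²·15.6 + (1)²·15.4 + (3)²·55 = 572.8

572.8000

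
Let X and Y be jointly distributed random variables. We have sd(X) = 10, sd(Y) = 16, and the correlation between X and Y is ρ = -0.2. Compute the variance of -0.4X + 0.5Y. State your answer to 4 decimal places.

92.8000

Var(X) = (10)² = 100;  Var(Y) = (16)² = 256
cov(X,Y) = ρ·sd(X)·sd(Y) = -0.2·10·16 = -32
Var(-0.4X + 0.5Y) = (-0.4)²·Var(X) + (0.5)²·Var(Y) + 2·(-0.4)·(0.5)·cov(X,Y)
= 0.16·100 + 0.25·256 + -0.4·-32 = 92.8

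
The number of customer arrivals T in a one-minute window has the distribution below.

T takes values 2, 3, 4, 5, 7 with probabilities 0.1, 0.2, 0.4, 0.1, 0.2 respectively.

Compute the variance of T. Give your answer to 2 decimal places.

2.41

E[T] = (2)(0.1) + (3)(0.2) + (4)(0.4) + (5)(0.1) + (7)(0.2) = 4.3
E[T²] = (2)²(0.1) + (3)²(0.2) + (4)²(0.4) + (5)²(0.1) + (7)²(0.2) = 20.9
var(T) = E[T²] − (E[T])² = 20.9 − (4.3)² = 2.41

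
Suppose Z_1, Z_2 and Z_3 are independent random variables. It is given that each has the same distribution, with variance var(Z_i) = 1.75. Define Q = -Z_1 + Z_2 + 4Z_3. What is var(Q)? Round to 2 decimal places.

31.50

By independence, var(Q) = (-1)²var(Z_1) + (1)²var(Z_2) + (4)²var(Z_3)
= (-1)²·1.75 + (1)²·1.75 + (4)²·1.75 = 31.5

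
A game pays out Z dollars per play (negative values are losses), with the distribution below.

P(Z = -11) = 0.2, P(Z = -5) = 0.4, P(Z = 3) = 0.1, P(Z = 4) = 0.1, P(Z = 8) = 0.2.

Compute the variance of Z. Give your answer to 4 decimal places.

45.8900

E[Z] = (-11)(0.2) + (-5)(0.4) + (3)(0.1) + (4)(0.1) + (8)(0.2) = -1.9
E[Z²] = (-11)²(0.2) + (-5)²(0.4) + (3)²(0.1) + (4)²(0.1) + (8)²(0.2) = 49.5
Var(Z) = E[Z²] − (E[Z])² = 49.5 − (-1.9)² = 45.89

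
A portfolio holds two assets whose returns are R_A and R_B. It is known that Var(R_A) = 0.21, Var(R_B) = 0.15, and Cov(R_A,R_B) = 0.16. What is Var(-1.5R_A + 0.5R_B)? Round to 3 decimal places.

Var(-1.5R_A + 0.5R_B) = (-1.5)²·Var(R_A) + (0.5)²·Var(R_B) + 2·(-1.5)·(0.5)·Cov(R_A,R_B)
= 2.25·0.21 + 0.25·0.15 + -1.5·0.16 = 0.27

0.270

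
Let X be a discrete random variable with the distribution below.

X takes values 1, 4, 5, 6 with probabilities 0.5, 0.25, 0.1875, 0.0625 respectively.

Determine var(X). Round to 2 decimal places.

E[X] = (1)(0.5) + (4)(0.25) + (5)(0.1875) + (6)(0.0625) = 2.8125
E[X²] = (1)²(0.5) + (4)²(0.25) + (5)²(0.1875) + (6)²(0.0625) = 11.4375
var(X) = E[X²] − (E[X])² = 11.4375 − (2.8125)² = 3.52734375

3.53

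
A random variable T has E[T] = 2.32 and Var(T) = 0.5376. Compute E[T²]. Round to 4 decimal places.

5.9200

E[T²] = Var(T) + (E[T])² = 0.5376 + (2.32)² = 5.92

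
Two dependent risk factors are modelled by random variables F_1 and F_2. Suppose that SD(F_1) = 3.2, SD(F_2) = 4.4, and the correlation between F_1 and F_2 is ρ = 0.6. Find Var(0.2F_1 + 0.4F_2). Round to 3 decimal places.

4.859

Var(F_1) = (3.2)² = 10.24;  Var(F_2) = (4.4)² = 19.36
cov(F_1,F_2) = ρ·SD(F_1)·SD(F_2) = 0.6·3.2·4.4 = 8.448
Var(0.2F_1 + 0.4F_2) = (0.2)²·Var(F_1) + (0.4)²·Var(F_2) + 2·(0.2)·(0.4)·cov(F_1,F_2)
= 0.04·10.24 + 0.16·19.36 + 0.16·8.448 = 4.85888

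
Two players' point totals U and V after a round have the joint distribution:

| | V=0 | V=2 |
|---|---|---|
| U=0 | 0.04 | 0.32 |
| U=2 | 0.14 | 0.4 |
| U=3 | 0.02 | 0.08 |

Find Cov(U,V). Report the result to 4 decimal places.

-0.1280

E[U] = 1.38,  E[V] = 1.6
E[UV] = 2.08
Cov(U,V) = E[UV] − E[U]E[V] = 2.08 − (1.38)(1.6) = -0.128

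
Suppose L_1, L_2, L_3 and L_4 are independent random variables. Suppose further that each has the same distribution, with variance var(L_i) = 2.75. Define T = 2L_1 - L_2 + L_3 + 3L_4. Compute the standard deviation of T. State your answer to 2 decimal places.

6.42

By independence, var(T) = (2)²var(L_1) + (-1)²var(L_2) + (1)²var(L_3) + (3)²var(L_4)
= (2)²·2.75 + (-1)²·2.75 + (1)²·2.75 + (3)²·2.75 = 41.25
SD(T) = √41.25 ≈ 6.42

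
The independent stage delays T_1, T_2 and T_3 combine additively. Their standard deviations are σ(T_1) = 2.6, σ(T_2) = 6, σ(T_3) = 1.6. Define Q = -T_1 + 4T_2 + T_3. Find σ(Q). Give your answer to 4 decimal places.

24.1934

Var(T_1) = 6.76, Var(T_2) = 36, Var(T_3) = 2.56
By independence, Var(Q) = (-1)²Var(T_1) + (4)²Var(T_2) + (1)²Var(T_3)
= (-1)²·6.76 + (4)²·36 + (1)²·2.56 = 585.32
σ(Q) = √585.32 ≈ 24.1934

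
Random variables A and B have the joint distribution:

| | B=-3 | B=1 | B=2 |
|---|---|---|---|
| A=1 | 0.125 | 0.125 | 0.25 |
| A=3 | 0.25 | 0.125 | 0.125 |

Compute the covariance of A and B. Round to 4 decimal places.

-0.6250

E[A] = 2,  E[B] = -0.125
E[AB] = -0.875
Cov(A,B) = E[AB] − E[A]E[B] = -0.875 − (2)(-0.125) = -0.625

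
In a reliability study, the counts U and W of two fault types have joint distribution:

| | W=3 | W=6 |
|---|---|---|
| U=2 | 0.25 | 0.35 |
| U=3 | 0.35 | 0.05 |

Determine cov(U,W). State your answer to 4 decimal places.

E[U] = 2.4,  E[W] = 4.2
E[UW] = 9.75
cov(U,W) = E[UW] − E[U]E[W] = 9.75 − (2.4)(4.2) = -0.33

-0.3300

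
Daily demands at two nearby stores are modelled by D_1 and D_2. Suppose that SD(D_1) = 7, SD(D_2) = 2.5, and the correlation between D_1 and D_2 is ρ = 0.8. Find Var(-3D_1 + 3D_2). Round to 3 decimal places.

245.250

Var(D_1) = (7)² = 49;  Var(D_2) = (2.5)² = 6.25
Cov(D_1,D_2) = ρ·SD(D_1)·SD(D_2) = 0.8·7·2.5 = 14
Var(-3D_1 + 3D_2) = (-3)²·Var(D_1) + (3)²·Var(D_2) + 2·(-3)·(3)·Cov(D_1,D_2)
= 9·49 + 9·6.25 + -18·14 = 245.25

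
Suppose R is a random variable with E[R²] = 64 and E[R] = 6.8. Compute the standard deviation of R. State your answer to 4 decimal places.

Var(R) = 64 − (6.8)² = 17.76
sd(R) = √17.76 ≈ 4.2143

4.2143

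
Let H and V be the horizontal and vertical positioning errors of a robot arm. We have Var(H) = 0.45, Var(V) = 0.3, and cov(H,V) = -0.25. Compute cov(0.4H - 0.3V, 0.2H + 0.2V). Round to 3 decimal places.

0.013

cov(0.4H - 0.3V, 0.2H + 0.2V) = (0.4)(0.2)Var(H) + (-0.3)(0.2)Var(V) + [(0.4)(0.2) + (-0.3)(0.2)]cov(H,V)
= 0.08·0.45 + -0.06·0.3 + 0.02·-0.25 = 0.013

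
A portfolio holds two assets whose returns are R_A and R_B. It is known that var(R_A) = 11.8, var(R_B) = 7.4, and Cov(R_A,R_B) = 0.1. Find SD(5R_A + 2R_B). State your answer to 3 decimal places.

18.072

var(5R_A + 2R_B) = (5)²·var(R_A) + (2)²·var(R_B) + 2·(5)·(2)·Cov(R_A,R_B)
= 25·11.8 + 4·7.4 + 20·0.1 = 326.6
SD(5R_A + 2R_B) = √326.6 ≈ 18.072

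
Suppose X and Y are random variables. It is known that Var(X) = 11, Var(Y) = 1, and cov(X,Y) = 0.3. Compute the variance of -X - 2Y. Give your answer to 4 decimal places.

16.2000

Var(-X - 2Y) = (-1)²·Var(X) + (-2)²·Var(Y) + 2·(-1)·(-2)·cov(X,Y)
= 1·11 + 4·1 + 4·0.3 = 16.2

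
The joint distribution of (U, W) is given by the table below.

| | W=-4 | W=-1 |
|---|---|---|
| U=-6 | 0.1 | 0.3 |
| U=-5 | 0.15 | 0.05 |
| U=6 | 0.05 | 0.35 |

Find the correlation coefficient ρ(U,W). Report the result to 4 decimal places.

E[U] = -1,  E[W] = -1.9
E[UW] = 4.15
cov(U,W) = E[UW] − E[U]E[W] = 4.15 − (-1)(-1.9) = 2.25
Var(U) = 32.8,  Var(W) = 1.89
ρ = 2.25 / √(32.8·1.89) ≈ 0.2858

0.2858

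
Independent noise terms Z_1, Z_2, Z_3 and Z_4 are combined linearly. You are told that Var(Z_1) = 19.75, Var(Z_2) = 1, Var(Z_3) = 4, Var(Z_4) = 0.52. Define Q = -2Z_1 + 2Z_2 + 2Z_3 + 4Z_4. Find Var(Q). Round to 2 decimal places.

107.32

By independence, Var(Q) = (-2)²Var(Z_1) + (2)²Var(Z_2) + (2)²Var(Z_3) + (4)²Var(Z_4)
= (-2)²·19.75 + (2)²·1 + (2)²·4 + (4)²·0.52 = 107.32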